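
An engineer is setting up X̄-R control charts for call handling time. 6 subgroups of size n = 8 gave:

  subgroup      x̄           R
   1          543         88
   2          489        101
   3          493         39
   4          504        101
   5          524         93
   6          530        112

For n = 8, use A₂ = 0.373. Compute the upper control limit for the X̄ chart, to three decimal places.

547.030

X̄̄ = (543 + 489 + 493 + 504 + 524 + 530) / 6 = 3083.0000 / 6 = 513.8333
R̄ = (88 + 101 + 39 + 101 + 93 + 112) / 6 = 534.0000 / 6 = 89.0000
UCL = X̄̄ + A₂·R̄ = 513.8333 + 0.373 × 89.0000 = 547.0303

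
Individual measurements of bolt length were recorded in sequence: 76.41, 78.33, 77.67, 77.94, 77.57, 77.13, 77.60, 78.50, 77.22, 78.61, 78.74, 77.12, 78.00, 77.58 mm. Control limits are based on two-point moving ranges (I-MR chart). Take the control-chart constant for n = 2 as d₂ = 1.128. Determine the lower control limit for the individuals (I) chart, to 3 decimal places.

75.545

X̄ = (76.41 + 78.33 + 77.67 + 77.94 + 77.57 + 77.13 + 77.60 + 78.50 + 77.22 + 78.61 + 78.74 + 77.12 + 78.00 + 77.58) / 14 = 77.7443
Moving ranges: 1.92, 0.66, 0.27, 0.37, 0.44, 0.47, 0.90, 1.28, 1.39, 0.13, 1.62, 0.88, 0.42; M̄R̄ = 10.7500 / 13 = 0.8269
LCL = X̄ − 3·M̄R̄/d₂ = 77.7443 − 3 × 0.8269 / 1.128 = 75.5450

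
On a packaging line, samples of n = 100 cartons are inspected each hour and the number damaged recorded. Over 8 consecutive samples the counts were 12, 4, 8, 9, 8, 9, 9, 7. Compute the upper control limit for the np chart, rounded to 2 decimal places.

p̄ = Σdᵢ / (k·n) = 66 / (8 × 100) = 0.08250
UCL = np̄ + 3·√(np̄(1−p̄)) = 8.2500 + 3 × √(8.2500×0.91750) = 8.2500 + 3 × 2.7512 = 16.5037

16.50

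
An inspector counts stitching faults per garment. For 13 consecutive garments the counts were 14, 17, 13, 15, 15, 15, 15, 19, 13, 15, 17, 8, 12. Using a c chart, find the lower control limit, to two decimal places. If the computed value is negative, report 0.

3.05

c̄ = (14 + 17 + 13 + 15 + 15 + 15 + 15 + 19 + 13 + 15 + 17 + 8 + 12) / 13 = 188 / 13 = 14.4615
LCL = c̄ − 3√c̄ = 14.4615 − 3 × 3.8028 = 3.0530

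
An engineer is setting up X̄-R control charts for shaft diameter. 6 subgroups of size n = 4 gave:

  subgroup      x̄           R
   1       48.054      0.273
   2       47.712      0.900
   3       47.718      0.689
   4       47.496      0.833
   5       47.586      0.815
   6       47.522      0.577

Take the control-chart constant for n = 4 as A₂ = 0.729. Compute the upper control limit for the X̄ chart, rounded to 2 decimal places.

X̄̄ = (48.054 + 47.712 + 47.718 + 47.496 + 47.586 + 47.522) / 6 = 286.0880 / 6 = 47.6813
R̄ = (0.273 + 0.900 + 0.689 + 0.833 + 0.815 + 0.577) / 6 = 4.0870 / 6 = 0.6812
UCL = X̄̄ + A₂·R̄ = 47.6813 + 0.729 × 0.6812 = 48.1779

48.18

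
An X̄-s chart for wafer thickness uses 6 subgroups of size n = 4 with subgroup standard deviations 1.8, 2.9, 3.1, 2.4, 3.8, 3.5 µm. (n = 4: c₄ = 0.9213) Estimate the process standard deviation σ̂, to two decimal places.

3.17

s̄ = (1.8 + 2.9 + 3.1 + 2.4 + 3.8 + 3.5) / 6 = 2.9167
σ̂ = s̄ / c₄ = 2.9167 / 0.9213 = 3.1658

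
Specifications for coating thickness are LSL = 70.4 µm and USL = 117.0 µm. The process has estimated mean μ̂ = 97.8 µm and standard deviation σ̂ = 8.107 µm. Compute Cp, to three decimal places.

Cp = (USL − LSL) / (6σ̂) = (117.0 − 70.4) / (6 × 8.107) = 46.6000 / 48.6420 = 0.9580

0.958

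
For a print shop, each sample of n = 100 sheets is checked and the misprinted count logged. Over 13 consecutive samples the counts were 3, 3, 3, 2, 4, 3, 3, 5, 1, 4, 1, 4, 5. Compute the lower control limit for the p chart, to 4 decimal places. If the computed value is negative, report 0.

0.0000

p̄ = Σdᵢ / (k·n) = 41 / (13 × 100) = 0.03154
LCL = p̄ − 3·√(p̄(1−p̄)/n) = 0.03154 − 3 × 0.01748 = -0.02089 → 0 (negative, so LCL = 0)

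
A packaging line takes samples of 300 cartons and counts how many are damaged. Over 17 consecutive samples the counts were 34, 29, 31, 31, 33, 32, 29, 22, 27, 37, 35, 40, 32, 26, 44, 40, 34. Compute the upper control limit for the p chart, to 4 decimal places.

0.1630

p̄ = Σdᵢ / (k·n) = 556 / (17 × 300) = 0.10902
UCL = p̄ + 3·√(p̄(1−p̄)/n) = 0.10902 + 3 × √(0.10902×0.89098/300) = 0.10902 + 3 × 0.01799 = 0.16300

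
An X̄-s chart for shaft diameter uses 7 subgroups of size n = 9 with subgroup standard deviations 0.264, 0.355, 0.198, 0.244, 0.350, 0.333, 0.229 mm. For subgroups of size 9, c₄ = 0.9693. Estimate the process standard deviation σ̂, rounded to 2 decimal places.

s̄ = (0.264 + 0.355 + 0.198 + 0.244 + 0.350 + 0.333 + 0.229) / 7 = 0.2819
σ̂ = s̄ / c₄ = 0.2819 / 0.9693 = 0.2908

0.29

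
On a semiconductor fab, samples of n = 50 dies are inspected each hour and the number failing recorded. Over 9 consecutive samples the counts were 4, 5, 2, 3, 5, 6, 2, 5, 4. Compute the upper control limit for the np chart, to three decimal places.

p̄ = Σdᵢ / (k·n) = 36 / (9 × 50) = 0.08000
UCL = np̄ + 3·√(np̄(1−p̄)) = 4.0000 + 3 × √(4.0000×0.92000) = 4.0000 + 3 × 1.9183 = 9.7550

9.755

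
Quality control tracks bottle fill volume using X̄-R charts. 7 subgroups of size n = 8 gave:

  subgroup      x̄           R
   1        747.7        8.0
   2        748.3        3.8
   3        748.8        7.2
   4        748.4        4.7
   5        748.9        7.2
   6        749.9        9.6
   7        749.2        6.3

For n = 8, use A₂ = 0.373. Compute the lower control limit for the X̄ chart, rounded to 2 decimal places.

X̄̄ = (747.7 + 748.3 + 748.8 + 748.4 + 748.9 + 749.9 + 749.2) / 7 = 5241.2000 / 7 = 748.7429
R̄ = (8.0 + 3.8 + 7.2 + 4.7 + 7.2 + 9.6 + 6.3) / 7 = 46.8000 / 7 = 6.6857
LCL = X̄̄ − A₂·R̄ = 748.7429 − 0.373 × 6.6857 = 746.2491

746.25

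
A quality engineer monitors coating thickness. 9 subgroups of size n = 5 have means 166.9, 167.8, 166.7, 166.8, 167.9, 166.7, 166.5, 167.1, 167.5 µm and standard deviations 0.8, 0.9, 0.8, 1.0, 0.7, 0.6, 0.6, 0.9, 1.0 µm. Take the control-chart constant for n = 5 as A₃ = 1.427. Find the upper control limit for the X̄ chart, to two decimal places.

168.26

X̄̄ = (166.9 + 167.8 + 166.7 + 166.8 + 167.9 + 166.7 + 166.5 + 167.1 + 167.5) / 9 = 167.1000
s̄ = (0.8 + 0.9 + 0.8 + 1.0 + 0.7 + 0.6 + 0.6 + 0.9 + 1.0) / 9 = 0.8111
UCL = X̄̄ + A₃·s̄ = 167.1000 + 1.427 × 0.8111 = 168.2575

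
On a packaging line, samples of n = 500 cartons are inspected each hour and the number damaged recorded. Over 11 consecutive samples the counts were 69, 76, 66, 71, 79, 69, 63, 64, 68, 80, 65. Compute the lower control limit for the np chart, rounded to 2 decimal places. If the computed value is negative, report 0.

p̄ = Σdᵢ / (k·n) = 770 / (11 × 500) = 0.14000
LCL = np̄ − 3·√(np̄(1−p̄)) = 70.0000 − 3 × 7.7589 = 46.7234

46.72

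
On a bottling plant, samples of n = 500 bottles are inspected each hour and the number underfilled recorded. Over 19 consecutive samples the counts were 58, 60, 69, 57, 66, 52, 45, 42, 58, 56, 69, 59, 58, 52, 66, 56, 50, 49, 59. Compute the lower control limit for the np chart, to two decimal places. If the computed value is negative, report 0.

35.59

p̄ = Σdᵢ / (k·n) = 1081 / (19 × 500) = 0.11379
LCL = np̄ − 3·√(np̄(1−p̄)) = 56.8947 − 3 × 7.1008 = 35.5925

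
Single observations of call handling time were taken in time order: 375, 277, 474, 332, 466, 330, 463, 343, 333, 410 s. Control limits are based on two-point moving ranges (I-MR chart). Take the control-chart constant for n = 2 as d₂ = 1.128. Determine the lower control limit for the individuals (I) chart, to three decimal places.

70.903

X̄ = (375 + 277 + 474 + 332 + 466 + 330 + 463 + 343 + 333 + 410) / 10 = 380.3000
Moving ranges: 98, 197, 142, 134, 136, 133, 120, 10, 77; M̄R̄ = 1047.0000 / 9 = 116.3333
LCL = X̄ − 3·M̄R̄/d₂ = 380.3000 − 3 × 116.3333 / 1.128 = 70.9028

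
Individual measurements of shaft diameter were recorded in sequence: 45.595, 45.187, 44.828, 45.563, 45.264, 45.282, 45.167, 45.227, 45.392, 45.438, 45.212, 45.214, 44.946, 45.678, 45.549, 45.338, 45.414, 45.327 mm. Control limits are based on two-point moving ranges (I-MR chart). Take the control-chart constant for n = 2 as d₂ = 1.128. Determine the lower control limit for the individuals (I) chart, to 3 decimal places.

X̄ = (45.595 + 45.187 + 44.828 + 45.563 + 45.264 + 45.282 + 45.167 + 45.227 + 45.392 + 45.438 + 45.212 + 45.214 + 44.946 + 45.678 + 45.549 + 45.338 + 45.414 + 45.327) / 18 = 45.3123
Moving ranges: 0.408, 0.359, 0.735, 0.299, 0.018, 0.115, 0.060, 0.165, 0.046, 0.226, 0.002, 0.268, 0.732, 0.129, 0.211, 0.076, 0.087; M̄R̄ = 3.9360 / 17 = 0.2315
LCL = X̄ − 3·M̄R̄/d₂ = 45.3123 − 3 × 0.2315 / 1.128 = 44.6965

44.697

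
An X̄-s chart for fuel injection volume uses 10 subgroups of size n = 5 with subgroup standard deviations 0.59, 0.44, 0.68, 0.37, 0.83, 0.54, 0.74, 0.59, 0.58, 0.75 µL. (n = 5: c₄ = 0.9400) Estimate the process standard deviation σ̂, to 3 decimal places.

s̄ = (0.59 + 0.44 + 0.68 + 0.37 + 0.83 + 0.54 + 0.74 + 0.59 + 0.58 + 0.75) / 10 = 0.6110
σ̂ = s̄ / c₄ = 0.6110 / 0.9400 = 0.6500

0.650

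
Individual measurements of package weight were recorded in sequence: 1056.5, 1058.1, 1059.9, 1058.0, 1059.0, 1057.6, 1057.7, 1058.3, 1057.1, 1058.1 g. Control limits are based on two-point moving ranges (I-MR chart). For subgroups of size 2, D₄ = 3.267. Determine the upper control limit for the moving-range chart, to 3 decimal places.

Moving ranges: 1.6, 1.8, 1.9, 1.0, 1.4, 0.1, 0.6, 1.2, 1.0; M̄R̄ = 10.6000 / 9 = 1.1778
UCL_MR = D₄·M̄R̄ = 3.267 × 1.1778 = 3.8478

3.848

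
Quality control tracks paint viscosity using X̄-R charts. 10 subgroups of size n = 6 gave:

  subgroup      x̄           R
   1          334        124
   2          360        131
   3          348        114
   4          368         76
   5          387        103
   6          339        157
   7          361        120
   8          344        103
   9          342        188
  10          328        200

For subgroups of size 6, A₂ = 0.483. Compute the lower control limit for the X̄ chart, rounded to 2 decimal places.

X̄̄ = (334 + 360 + 348 + 368 + 387 + 339 + 361 + 344 + 342 + 328) / 10 = 3511.0000 / 10 = 351.1000
R̄ = (124 + 131 + 114 + 76 + 103 + 157 + 120 + 103 + 188 + 200) / 10 = 1316.0000 / 10 = 131.6000
LCL = X̄̄ − A₂·R̄ = 351.1000 − 0.483 × 131.6000 = 287.5372

287.54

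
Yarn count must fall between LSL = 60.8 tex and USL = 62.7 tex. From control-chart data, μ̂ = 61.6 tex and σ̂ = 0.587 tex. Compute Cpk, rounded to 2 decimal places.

Cpu = (USL − μ̂) / (3σ̂) = (62.7 − 61.6) / (3 × 0.587) = 0.6246; Cpl = (μ̂ − LSL) / (3σ̂) = (61.6 − 60.8) / (3 × 0.587) = 0.4543; Cpk = min(Cpu, Cpl) = 0.4543

0.45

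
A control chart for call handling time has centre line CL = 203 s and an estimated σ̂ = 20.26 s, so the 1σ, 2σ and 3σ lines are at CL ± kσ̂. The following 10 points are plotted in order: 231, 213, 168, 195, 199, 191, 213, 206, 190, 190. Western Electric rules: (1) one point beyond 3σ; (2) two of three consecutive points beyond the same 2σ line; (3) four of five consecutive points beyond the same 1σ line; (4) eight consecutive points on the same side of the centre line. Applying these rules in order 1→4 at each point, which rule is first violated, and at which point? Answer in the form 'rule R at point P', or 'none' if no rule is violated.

none

Zone of each point (C = within 1σ̂, B = 1σ̂–2σ̂, A = 2σ̂–3σ̂, * = beyond 3σ̂; sign = side of CL): 1:+B, 2:+C, 3:-B, 4:-C, 5:-C, 6:-C, 7:+C, 8:+C, 9:-C, 10:-C
No rule fires across all 10 points.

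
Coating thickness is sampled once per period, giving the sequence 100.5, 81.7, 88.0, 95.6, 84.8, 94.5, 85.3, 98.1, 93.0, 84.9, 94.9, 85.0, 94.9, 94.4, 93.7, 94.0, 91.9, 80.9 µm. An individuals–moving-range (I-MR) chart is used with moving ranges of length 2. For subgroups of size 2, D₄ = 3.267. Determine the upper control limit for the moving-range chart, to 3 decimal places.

25.521

Moving ranges: 18.8, 6.3, 7.6, 10.8, 9.7, 9.2, 12.8, 5.1, 8.1, 10.0, 9.9, 9.9, 0.5, 0.7, 0.3, 2.1, 11.0; M̄R̄ = 132.8000 / 17 = 7.8118
UCL_MR = D₄·M̄R̄ = 3.267 × 7.8118 = 25.5210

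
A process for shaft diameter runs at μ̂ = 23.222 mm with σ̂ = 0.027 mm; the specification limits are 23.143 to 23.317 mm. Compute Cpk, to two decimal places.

0.98

Cpu = (USL − μ̂) / (3σ̂) = (23.317 − 23.222) / (3 × 0.027) = 1.1728; Cpl = (μ̂ − LSL) / (3σ̂) = (23.222 − 23.143) / (3 × 0.027) = 0.9753; Cpk = min(Cpu, Cpl) = 0.9753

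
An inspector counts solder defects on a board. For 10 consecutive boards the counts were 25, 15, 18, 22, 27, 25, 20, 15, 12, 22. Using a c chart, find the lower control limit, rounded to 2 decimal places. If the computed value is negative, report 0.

c̄ = (25 + 15 + 18 + 22 + 27 + 25 + 20 + 15 + 12 + 22) / 10 = 201 / 10 = 20.1000
LCL = c̄ − 3√c̄ = 20.1000 − 3 × 4.4833 = 6.6501

6.65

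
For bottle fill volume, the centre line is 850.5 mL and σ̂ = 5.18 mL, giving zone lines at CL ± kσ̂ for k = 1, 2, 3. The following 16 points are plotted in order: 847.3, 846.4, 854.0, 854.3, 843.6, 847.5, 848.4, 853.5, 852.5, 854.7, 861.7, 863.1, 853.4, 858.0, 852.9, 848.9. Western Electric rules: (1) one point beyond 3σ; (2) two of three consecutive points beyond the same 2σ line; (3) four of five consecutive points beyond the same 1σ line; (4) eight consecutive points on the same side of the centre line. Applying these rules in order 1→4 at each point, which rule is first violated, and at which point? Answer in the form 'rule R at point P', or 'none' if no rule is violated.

rule 2 at point 12

Zone of each point (C = within 1σ̂, B = 1σ̂–2σ̂, A = 2σ̂–3σ̂, * = beyond 3σ̂; sign = side of CL): 1:-C, 2:-C, 3:+C, 4:+C, 5:-B, 6:-C, 7:-C, 8:+C, 9:+C, 10:+C, 11:+A, 12:+A, 13:+C, 14:+B, 15:+C, 16:-C
Rule 2 (two of three consecutive points beyond the same 2σ limit) is satisfied at point 12.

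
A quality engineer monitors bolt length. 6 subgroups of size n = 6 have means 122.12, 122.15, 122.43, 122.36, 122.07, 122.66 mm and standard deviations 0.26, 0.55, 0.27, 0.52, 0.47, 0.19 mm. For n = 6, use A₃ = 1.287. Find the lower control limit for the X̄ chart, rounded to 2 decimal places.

121.81

X̄̄ = (122.12 + 122.15 + 122.43 + 122.36 + 122.07 + 122.66) / 6 = 122.2983
s̄ = (0.26 + 0.55 + 0.27 + 0.52 + 0.47 + 0.19) / 6 = 0.3767
LCL = X̄̄ − A₃·s̄ = 122.2983 − 1.287 × 0.3767 = 121.8136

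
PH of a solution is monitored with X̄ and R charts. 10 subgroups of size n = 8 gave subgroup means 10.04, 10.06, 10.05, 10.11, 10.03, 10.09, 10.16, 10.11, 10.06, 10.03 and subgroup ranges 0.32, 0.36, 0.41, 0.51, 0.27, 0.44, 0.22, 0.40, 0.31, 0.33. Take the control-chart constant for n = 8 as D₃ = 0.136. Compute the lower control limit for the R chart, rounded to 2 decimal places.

0.05

R̄ = (0.32 + 0.36 + 0.41 + 0.51 + 0.27 + 0.44 + 0.22 + 0.40 + 0.31 + 0.33) / 10 = 3.5700 / 10 = 0.3570
LCL_R = D₃·R̄ = 0.136 × 0.3570 = 0.0486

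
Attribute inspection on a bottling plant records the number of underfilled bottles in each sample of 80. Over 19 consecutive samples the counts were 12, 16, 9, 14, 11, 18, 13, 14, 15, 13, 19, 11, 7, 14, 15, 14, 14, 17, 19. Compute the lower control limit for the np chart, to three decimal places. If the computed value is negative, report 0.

3.767

p̄ = Σdᵢ / (k·n) = 265 / (19 × 80) = 0.17434
LCL = np̄ − 3·√(np̄(1−p̄)) = 13.9474 − 3 × 3.3935 = 3.7669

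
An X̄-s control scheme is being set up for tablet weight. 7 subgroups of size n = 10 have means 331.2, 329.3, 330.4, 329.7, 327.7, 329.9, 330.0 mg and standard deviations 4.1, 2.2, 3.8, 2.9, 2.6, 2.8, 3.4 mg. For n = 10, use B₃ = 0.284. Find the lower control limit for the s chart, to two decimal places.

0.88

s̄ = (4.1 + 2.2 + 3.8 + 2.9 + 2.6 + 2.8 + 3.4) / 7 = 3.1143
LCL_s = B₃·s̄ = 0.284 × 3.1143 = 0.8845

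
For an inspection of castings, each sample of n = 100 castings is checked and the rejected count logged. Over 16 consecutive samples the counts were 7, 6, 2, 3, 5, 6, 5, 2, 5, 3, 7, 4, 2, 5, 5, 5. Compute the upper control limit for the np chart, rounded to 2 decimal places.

10.72

p̄ = Σdᵢ / (k·n) = 72 / (16 × 100) = 0.04500
UCL = np̄ + 3·√(np̄(1−p̄)) = 4.5000 + 3 × √(4.5000×0.95500) = 4.5000 + 3 × 2.0730 = 10.7191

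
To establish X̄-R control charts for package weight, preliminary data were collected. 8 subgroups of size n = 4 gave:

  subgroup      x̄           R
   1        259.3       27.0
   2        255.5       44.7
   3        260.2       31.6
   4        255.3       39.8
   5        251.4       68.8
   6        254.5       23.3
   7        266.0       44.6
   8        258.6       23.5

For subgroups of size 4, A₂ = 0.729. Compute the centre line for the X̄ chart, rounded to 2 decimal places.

X̄̄ = (259.3 + 255.5 + 260.2 + 255.3 + 251.4 + 254.5 + 266.0 + 258.6) / 8 = 2060.8000 / 8 = 257.6000
CL = X̄̄ = 257.6000

257.60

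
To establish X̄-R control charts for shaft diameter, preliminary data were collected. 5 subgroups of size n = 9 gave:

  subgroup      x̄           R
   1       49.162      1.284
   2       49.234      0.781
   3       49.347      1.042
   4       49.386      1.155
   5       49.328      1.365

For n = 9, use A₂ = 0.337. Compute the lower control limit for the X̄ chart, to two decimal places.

X̄̄ = (49.162 + 49.234 + 49.347 + 49.386 + 49.328) / 5 = 246.4570 / 5 = 49.2914
R̄ = (1.284 + 0.781 + 1.042 + 1.155 + 1.365) / 5 = 5.6270 / 5 = 1.1254
LCL = X̄̄ − A₂·R̄ = 49.2914 − 0.337 × 1.1254 = 48.9121

48.91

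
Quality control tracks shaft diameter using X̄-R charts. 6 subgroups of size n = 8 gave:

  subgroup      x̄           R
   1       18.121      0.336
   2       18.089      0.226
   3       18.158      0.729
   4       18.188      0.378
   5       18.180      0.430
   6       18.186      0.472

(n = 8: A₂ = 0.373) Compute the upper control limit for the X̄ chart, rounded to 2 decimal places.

X̄̄ = (18.121 + 18.089 + 18.158 + 18.188 + 18.180 + 18.186) / 6 = 108.9220 / 6 = 18.1537
R̄ = (0.336 + 0.226 + 0.729 + 0.378 + 0.430 + 0.472) / 6 = 2.5710 / 6 = 0.4285
UCL = X̄̄ + A₂·R̄ = 18.1537 + 0.373 × 0.4285 = 18.3135

18.31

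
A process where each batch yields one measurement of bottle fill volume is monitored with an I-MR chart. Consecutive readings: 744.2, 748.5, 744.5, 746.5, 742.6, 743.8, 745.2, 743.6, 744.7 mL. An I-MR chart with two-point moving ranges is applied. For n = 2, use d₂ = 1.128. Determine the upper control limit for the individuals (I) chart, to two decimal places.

X̄ = (744.2 + 748.5 + 744.5 + 746.5 + 742.6 + 743.8 + 745.2 + 743.6 + 744.7) / 9 = 744.8444
Moving ranges: 4.3, 4.0, 2.0, 3.9, 1.2, 1.4, 1.6, 1.1; M̄R̄ = 19.5000 / 8 = 2.4375
UCL = X̄ + 3·M̄R̄/d₂ = 744.8444 + 3 × 2.4375 / 1.128 = 751.3272

751.33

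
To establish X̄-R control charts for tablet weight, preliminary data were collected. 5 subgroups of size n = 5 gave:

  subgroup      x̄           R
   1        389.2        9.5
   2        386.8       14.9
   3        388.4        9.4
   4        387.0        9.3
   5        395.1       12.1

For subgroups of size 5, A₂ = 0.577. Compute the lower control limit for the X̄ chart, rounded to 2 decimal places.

382.93

X̄̄ = (389.2 + 386.8 + 388.4 + 387.0 + 395.1) / 5 = 1946.5000 / 5 = 389.3000
R̄ = (9.5 + 14.9 + 9.4 + 9.3 + 12.1) / 5 = 55.2000 / 5 = 11.0400
LCL = X̄̄ − A₂·R̄ = 389.3000 − 0.577 × 11.0400 = 382.9299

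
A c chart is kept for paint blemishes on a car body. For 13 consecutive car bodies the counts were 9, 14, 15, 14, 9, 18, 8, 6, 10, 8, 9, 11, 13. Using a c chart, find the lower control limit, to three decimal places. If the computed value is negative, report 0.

c̄ = (9 + 14 + 15 + 14 + 9 + 18 + 8 + 6 + 10 + 8 + 9 + 11 + 13) / 13 = 144 / 13 = 11.0769
LCL = c̄ − 3√c̄ = 11.0769 − 3 × 3.3282 = 1.0923

1.092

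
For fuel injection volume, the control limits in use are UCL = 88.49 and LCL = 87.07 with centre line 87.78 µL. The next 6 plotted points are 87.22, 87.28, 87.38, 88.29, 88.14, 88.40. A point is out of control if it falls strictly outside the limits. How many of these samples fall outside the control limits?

All 6 points lie within [87.07, 88.49].

0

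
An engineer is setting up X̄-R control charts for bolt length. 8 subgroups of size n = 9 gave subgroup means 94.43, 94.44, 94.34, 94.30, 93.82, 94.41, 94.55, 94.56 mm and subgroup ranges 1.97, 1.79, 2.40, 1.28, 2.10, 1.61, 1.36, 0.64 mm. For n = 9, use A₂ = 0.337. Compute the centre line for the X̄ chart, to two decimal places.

X̄̄ = (94.43 + 94.44 + 94.34 + 94.30 + 93.82 + 94.41 + 94.55 + 94.56) / 8 = 754.8500 / 8 = 94.3563
CL = X̄̄ = 94.3563

94.36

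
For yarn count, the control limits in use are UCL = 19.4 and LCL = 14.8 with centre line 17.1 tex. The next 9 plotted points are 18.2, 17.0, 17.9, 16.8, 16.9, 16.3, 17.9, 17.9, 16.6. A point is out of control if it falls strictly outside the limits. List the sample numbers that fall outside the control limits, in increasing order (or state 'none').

none

All 9 points lie within [14.8, 19.4].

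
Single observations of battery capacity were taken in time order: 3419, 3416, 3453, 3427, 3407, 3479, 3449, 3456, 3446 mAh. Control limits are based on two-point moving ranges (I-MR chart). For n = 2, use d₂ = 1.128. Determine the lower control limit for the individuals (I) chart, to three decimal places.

X̄ = (3419 + 3416 + 3453 + 3427 + 3407 + 3479 + 3449 + 3456 + 3446) / 9 = 3439.1111
Moving ranges: 3, 37, 26, 20, 72, 30, 7, 10; M̄R̄ = 205.0000 / 8 = 25.6250
LCL = X̄ − 3·M̄R̄/d₂ = 3439.1111 − 3 × 25.6250 / 1.128 = 3370.9595

3370.960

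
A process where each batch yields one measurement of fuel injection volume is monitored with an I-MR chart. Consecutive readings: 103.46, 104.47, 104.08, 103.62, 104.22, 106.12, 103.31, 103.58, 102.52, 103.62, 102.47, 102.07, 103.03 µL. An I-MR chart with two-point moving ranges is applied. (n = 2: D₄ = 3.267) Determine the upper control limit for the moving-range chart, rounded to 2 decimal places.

3.30

Moving ranges: 1.01, 0.39, 0.46, 0.60, 1.90, 2.81, 0.27, 1.06, 1.10, 1.15, 0.40, 0.96; M̄R̄ = 12.1100 / 12 = 1.0092
UCL_MR = D₄·M̄R̄ = 3.267 × 1.0092 = 3.2969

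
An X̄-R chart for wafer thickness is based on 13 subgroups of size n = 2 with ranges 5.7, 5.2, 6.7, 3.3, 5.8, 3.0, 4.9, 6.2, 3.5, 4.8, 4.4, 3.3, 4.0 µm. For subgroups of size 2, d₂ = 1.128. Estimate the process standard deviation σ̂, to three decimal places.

4.146

R̄ = (5.7 + 5.2 + 6.7 + 3.3 + 5.8 + 3.0 + 4.9 + 6.2 + 3.5 + 4.8 + 4.4 + 3.3 + 4.0) / 13 = 4.6769
σ̂ = R̄ / d₂ = 4.6769 / 1.128 = 4.1462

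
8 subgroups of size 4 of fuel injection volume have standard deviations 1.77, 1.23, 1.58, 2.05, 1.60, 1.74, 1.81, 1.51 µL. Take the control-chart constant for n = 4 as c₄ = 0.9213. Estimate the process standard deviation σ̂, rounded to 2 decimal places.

s̄ = (1.77 + 1.23 + 1.58 + 2.05 + 1.60 + 1.74 + 1.81 + 1.51) / 8 = 1.6612
σ̂ = s̄ / c₄ = 1.6612 / 0.9213 = 1.8032

1.80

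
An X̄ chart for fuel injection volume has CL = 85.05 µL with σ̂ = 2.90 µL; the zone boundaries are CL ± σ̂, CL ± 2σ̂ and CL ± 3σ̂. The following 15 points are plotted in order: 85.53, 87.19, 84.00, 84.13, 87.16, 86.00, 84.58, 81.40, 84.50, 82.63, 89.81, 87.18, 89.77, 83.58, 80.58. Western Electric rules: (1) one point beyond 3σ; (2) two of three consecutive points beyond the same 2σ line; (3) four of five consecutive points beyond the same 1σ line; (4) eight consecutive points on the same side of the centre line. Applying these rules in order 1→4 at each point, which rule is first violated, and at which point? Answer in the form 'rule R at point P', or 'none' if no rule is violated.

Zone of each point (C = within 1σ̂, B = 1σ̂–2σ̂, A = 2σ̂–3σ̂, * = beyond 3σ̂; sign = side of CL): 1:+C, 2:+C, 3:-C, 4:-C, 5:+C, 6:+C, 7:-C, 8:-B, 9:-C, 10:-C, 11:+B, 12:+C, 13:+B, 14:-C, 15:-B
No rule fires across all 15 points.

none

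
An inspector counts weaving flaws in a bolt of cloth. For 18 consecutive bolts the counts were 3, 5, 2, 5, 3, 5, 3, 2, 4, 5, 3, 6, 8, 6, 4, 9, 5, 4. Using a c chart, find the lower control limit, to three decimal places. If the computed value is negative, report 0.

0.000

c̄ = (3 + 5 + 2 + 5 + 3 + 5 + 3 + 2 + 4 + 5 + 3 + 6 + 8 + 6 + 4 + 9 + 5 + 4) / 18 = 82 / 18 = 4.5556
LCL = c̄ − 3√c̄ = 4.5556 − 3 × 2.1344 = -1.8476 → 0 (cannot be negative)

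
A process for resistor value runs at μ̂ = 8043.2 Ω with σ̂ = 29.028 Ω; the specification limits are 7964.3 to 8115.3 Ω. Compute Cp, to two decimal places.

Cp = (USL − LSL) / (6σ̂) = (8115.3 − 7964.3) / (6 × 29.028) = 151.0000 / 174.1680 = 0.8670

0.87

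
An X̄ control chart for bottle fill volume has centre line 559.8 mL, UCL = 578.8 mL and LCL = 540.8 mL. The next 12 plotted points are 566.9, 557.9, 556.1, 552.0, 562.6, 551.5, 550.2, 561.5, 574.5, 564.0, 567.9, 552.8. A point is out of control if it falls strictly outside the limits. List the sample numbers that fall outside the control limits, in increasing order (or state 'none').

All 12 points lie within [540.8, 578.8].

none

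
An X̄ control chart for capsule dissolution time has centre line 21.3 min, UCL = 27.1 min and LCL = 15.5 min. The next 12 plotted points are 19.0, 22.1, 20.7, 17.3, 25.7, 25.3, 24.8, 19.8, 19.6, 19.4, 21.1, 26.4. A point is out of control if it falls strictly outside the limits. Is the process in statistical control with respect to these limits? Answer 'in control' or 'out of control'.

in control

All 12 points lie within [15.5, 27.1].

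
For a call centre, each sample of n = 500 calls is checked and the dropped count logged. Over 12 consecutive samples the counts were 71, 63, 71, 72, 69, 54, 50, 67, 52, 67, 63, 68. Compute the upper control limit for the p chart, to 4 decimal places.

0.1726

p̄ = Σdᵢ / (k·n) = 767 / (12 × 500) = 0.12783
UCL = p̄ + 3·√(p̄(1−p̄)/n) = 0.12783 + 3 × √(0.12783×0.87217/500) = 0.12783 + 3 × 0.01493 = 0.17263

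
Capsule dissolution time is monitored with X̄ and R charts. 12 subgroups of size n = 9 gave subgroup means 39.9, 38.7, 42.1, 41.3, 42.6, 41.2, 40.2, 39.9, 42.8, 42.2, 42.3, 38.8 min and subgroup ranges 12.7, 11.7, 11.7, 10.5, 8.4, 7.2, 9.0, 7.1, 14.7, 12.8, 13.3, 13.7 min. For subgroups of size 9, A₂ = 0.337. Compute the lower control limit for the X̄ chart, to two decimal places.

X̄̄ = (39.9 + 38.7 + 42.1 + 41.3 + 42.6 + 41.2 + 40.2 + 39.9 + 42.8 + 42.2 + 42.3 + 38.8) / 12 = 492.0000 / 12 = 41.0000
R̄ = (12.7 + 11.7 + 11.7 + 10.5 + 8.4 + 7.2 + 9.0 + 7.1 + 14.7 + 12.8 + 13.3 + 13.7) / 12 = 132.8000 / 12 = 11.0667
LCL = X̄̄ − A₂·R̄ = 41.0000 − 0.337 × 11.0667 = 37.2705

37.27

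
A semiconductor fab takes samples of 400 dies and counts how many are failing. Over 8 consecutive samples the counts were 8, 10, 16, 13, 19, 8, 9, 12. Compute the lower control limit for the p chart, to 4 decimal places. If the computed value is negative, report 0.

0.0042

p̄ = Σdᵢ / (k·n) = 95 / (8 × 400) = 0.02969
LCL = p̄ − 3·√(p̄(1−p̄)/n) = 0.02969 − 3 × 0.00849 = 0.00423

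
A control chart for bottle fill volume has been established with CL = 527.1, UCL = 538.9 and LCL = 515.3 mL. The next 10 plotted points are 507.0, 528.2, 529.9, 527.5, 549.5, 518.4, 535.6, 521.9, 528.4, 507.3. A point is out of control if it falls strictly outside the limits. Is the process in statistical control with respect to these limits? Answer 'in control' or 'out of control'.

Compare each point to [515.3, 538.9]: sample 1 = 507.0 < LCL; sample 5 = 549.5 > UCL; sample 10 = 507.3 < LCL.

out of control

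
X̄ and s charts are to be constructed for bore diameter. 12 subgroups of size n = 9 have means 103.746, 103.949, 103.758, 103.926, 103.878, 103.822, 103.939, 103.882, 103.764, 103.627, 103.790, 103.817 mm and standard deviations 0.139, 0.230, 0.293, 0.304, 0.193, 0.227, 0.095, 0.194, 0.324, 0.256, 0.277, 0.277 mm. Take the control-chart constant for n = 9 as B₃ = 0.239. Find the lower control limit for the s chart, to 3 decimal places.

0.056

s̄ = (0.139 + 0.230 + 0.293 + 0.304 + 0.193 + 0.227 + 0.095 + 0.194 + 0.324 + 0.256 + 0.277 + 0.277) / 12 = 0.2341
LCL_s = B₃·s̄ = 0.239 × 0.2341 = 0.0559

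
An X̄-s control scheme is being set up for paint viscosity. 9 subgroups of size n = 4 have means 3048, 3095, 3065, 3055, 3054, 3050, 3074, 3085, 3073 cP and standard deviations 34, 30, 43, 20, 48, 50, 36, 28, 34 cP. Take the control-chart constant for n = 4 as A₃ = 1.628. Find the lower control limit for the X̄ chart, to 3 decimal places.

3008.128

X̄̄ = (3048 + 3095 + 3065 + 3055 + 3054 + 3050 + 3074 + 3085 + 3073) / 9 = 3066.5556
s̄ = (34 + 30 + 43 + 20 + 48 + 50 + 36 + 28 + 34) / 9 = 35.8889
LCL = X̄̄ − A₃·s̄ = 3066.5556 − 1.628 × 35.8889 = 3008.1284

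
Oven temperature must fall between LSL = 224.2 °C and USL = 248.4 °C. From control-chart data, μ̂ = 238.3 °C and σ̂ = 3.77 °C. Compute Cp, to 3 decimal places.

1.070

Cp = (USL − LSL) / (6σ̂) = (248.4 − 224.2) / (6 × 3.77) = 24.2000 / 22.6200 = 1.0698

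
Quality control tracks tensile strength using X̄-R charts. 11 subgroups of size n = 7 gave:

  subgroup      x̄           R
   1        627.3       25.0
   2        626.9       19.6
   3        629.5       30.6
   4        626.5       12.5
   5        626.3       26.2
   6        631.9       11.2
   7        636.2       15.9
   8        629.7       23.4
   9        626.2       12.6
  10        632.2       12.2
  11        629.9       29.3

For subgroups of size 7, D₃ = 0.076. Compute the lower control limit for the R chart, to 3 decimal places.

R̄ = (25.0 + 19.6 + 30.6 + 12.5 + 26.2 + 11.2 + 15.9 + 23.4 + 12.6 + 12.2 + 29.3) / 11 = 218.5000 / 11 = 19.8636
LCL_R = D₃·R̄ = 0.076 × 19.8636 = 1.5096

1.510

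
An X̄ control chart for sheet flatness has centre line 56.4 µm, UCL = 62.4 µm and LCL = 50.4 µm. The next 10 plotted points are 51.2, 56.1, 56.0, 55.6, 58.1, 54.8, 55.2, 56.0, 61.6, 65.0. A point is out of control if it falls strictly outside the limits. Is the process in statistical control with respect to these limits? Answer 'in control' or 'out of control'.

out of control

Compare each point to [50.4, 62.4]: sample 10 = 65.0 > UCL.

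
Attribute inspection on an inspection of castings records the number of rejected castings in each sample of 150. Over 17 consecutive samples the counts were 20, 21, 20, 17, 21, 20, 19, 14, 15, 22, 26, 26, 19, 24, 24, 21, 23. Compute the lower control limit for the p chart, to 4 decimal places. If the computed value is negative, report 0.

p̄ = Σdᵢ / (k·n) = 352 / (17 × 150) = 0.13804
LCL = p̄ − 3·√(p̄(1−p̄)/n) = 0.13804 − 3 × 0.02816 = 0.05355

0.0535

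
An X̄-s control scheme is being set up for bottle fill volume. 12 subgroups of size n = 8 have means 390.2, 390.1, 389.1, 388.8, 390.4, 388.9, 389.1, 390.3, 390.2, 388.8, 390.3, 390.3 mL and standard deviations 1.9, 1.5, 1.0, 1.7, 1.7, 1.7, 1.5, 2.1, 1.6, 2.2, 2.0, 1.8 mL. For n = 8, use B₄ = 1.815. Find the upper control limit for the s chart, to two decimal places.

3.13

s̄ = (1.9 + 1.5 + 1.0 + 1.7 + 1.7 + 1.7 + 1.5 + 2.1 + 1.6 + 2.2 + 2.0 + 1.8) / 12 = 1.7250
UCL_s = B₄·s̄ = 1.815 × 1.7250 = 3.1309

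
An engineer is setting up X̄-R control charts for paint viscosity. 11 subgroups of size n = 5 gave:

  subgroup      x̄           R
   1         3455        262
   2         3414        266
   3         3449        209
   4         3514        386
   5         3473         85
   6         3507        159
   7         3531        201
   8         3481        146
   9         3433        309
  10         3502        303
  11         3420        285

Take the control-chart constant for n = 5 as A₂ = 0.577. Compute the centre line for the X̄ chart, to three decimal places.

3470.818

X̄̄ = (3455 + 3414 + 3449 + 3514 + 3473 + 3507 + 3531 + 3481 + 3433 + 3502 + 3420) / 11 = 38179.0000 / 11 = 3470.8182
CL = X̄̄ = 3470.8182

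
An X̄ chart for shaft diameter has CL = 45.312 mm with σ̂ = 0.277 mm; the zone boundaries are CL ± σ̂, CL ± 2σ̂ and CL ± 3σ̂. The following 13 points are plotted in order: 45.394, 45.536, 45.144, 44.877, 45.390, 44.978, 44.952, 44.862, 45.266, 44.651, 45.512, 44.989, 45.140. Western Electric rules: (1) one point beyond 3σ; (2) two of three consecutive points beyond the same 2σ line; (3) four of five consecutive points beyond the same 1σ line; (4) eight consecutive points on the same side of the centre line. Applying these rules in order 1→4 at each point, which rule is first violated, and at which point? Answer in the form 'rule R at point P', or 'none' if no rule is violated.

Zone of each point (C = within 1σ̂, B = 1σ̂–2σ̂, A = 2σ̂–3σ̂, * = beyond 3σ̂; sign = side of CL): 1:+C, 2:+C, 3:-C, 4:-B, 5:+C, 6:-B, 7:-B, 8:-B, 9:-C, 10:-A, 11:+C, 12:-B, 13:-C
Rule 3 (four of five consecutive points beyond the same 1σ limit) is satisfied at point 8.

rule 3 at point 8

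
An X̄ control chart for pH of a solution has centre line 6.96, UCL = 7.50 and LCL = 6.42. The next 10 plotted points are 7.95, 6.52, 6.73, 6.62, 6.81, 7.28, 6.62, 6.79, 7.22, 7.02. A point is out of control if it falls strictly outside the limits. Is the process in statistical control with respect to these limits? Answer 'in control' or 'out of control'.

Compare each point to [6.42, 7.50]: sample 1 = 7.95 > UCL.

out of control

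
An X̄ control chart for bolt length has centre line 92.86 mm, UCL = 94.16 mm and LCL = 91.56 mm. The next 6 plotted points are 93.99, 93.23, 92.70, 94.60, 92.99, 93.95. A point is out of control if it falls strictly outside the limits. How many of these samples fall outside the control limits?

1

Compare each point to [91.56, 94.16]: sample 4 = 94.60 > UCL.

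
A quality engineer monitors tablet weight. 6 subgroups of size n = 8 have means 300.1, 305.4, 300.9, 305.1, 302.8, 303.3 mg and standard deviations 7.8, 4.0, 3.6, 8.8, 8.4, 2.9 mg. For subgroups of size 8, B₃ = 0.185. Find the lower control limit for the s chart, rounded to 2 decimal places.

s̄ = (7.8 + 4.0 + 3.6 + 8.8 + 8.4 + 2.9) / 6 = 5.9167
LCL_s = B₃·s̄ = 0.185 × 5.9167 = 1.0946

1.09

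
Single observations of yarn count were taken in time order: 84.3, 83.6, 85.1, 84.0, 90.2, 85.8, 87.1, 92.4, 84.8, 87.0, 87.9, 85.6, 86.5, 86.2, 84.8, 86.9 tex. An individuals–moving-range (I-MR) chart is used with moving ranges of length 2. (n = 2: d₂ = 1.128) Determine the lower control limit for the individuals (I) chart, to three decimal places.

79.614

X̄ = (84.3 + 83.6 + 85.1 + 84.0 + 90.2 + 85.8 + 87.1 + 92.4 + 84.8 + 87.0 + 87.9 + 85.6 + 86.5 + 86.2 + 84.8 + 86.9) / 16 = 86.3875
Moving ranges: 0.7, 1.5, 1.1, 6.2, 4.4, 1.3, 5.3, 7.6, 2.2, 0.9, 2.3, 0.9, 0.3, 1.4, 2.1; M̄R̄ = 38.2000 / 15 = 2.5467
LCL = X̄ − 3·M̄R̄/d₂ = 86.3875 − 3 × 2.5467 / 1.128 = 79.6145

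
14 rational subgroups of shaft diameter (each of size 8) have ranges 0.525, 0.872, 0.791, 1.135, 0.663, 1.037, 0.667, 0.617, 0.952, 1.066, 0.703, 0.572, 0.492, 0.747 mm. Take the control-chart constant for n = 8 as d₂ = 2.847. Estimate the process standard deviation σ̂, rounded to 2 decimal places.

0.27

R̄ = (0.525 + 0.872 + 0.791 + 1.135 + 0.663 + 1.037 + 0.667 + 0.617 + 0.952 + 1.066 + 0.703 + 0.572 + 0.492 + 0.747) / 14 = 0.7742
σ̂ = R̄ / d₂ = 0.7742 / 2.847 = 0.2719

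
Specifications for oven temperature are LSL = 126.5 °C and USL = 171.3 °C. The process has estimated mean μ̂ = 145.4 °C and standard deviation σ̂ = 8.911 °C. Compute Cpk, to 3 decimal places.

Cpu = (USL − μ̂) / (3σ̂) = (171.3 − 145.4) / (3 × 8.911) = 0.9688; Cpl = (μ̂ − LSL) / (3σ̂) = (145.4 − 126.5) / (3 × 8.911) = 0.7070; Cpk = min(Cpu, Cpl) = 0.7070

0.707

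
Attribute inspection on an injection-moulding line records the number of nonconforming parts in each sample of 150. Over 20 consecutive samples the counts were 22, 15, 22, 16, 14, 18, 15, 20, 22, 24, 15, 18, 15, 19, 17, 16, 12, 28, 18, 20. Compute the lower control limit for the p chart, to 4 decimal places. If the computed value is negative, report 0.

p̄ = Σdᵢ / (k·n) = 366 / (20 × 150) = 0.12200
LCL = p̄ − 3·√(p̄(1−p̄)/n) = 0.12200 − 3 × 0.02672 = 0.04183

0.0418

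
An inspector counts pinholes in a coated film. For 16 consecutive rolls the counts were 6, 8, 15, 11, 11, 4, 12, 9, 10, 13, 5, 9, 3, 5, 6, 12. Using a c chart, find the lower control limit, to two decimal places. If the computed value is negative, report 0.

0.00

c̄ = (6 + 8 + 15 + 11 + 11 + 4 + 12 + 9 + 10 + 13 + 5 + 9 + 3 + 5 + 6 + 12) / 16 = 139 / 16 = 8.6875
LCL = c̄ − 3√c̄ = 8.6875 − 3 × 2.9475 = -0.1549 → 0 (cannot be negative)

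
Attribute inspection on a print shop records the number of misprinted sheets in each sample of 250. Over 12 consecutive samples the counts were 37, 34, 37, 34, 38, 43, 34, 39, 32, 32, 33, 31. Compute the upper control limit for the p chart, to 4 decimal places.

p̄ = Σdᵢ / (k·n) = 424 / (12 × 250) = 0.14133
UCL = p̄ + 3·√(p̄(1−p̄)/n) = 0.14133 + 3 × √(0.14133×0.85867/250) = 0.14133 + 3 × 0.02203 = 0.20743

0.2074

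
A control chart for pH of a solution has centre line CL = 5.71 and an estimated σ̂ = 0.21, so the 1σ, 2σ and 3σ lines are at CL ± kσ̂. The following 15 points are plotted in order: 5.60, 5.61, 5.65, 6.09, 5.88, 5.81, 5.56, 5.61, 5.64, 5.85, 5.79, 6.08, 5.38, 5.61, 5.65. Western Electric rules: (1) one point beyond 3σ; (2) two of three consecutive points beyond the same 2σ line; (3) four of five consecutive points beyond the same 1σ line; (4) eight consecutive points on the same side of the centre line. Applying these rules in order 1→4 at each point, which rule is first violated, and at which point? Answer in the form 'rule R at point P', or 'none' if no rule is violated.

Zone of each point (C = within 1σ̂, B = 1σ̂–2σ̂, A = 2σ̂–3σ̂, * = beyond 3σ̂; sign = side of CL): 1:-C, 2:-C, 3:-C, 4:+B, 5:+C, 6:+C, 7:-C, 8:-C, 9:-C, 10:+C, 11:+C, 12:+B, 13:-B, 14:-C, 15:-C
No rule fires across all 15 points.

none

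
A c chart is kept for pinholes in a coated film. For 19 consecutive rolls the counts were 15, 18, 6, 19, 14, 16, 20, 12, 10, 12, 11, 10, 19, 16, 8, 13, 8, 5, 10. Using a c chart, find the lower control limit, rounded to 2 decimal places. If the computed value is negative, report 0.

2.03

c̄ = (15 + 18 + 6 + 19 + 14 + 16 + 20 + 12 + 10 + 12 + 11 + 10 + 19 + 16 + 8 + 13 + 8 + 5 + 10) / 19 = 242 / 19 = 12.7368
LCL = c̄ − 3√c̄ = 12.7368 − 3 × 3.5689 = 2.0302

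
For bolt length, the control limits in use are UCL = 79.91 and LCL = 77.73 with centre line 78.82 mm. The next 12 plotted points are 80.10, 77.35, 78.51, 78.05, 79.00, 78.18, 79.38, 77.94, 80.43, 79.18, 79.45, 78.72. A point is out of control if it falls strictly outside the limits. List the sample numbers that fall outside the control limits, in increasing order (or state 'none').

1, 2, 9

Compare each point to [77.73, 79.91]: sample 1 = 80.10 > UCL; sample 2 = 77.35 < LCL; sample 9 = 80.43 > UCL.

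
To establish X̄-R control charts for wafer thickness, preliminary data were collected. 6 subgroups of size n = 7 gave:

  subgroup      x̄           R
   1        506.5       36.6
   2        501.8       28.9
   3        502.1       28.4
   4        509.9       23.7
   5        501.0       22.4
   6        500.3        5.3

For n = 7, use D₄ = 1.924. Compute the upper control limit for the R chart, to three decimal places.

46.593

R̄ = (36.6 + 28.9 + 28.4 + 23.7 + 22.4 + 5.3) / 6 = 145.3000 / 6 = 24.2167
UCL_R = D₄·R̄ = 1.924 × 24.2167 = 46.5929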